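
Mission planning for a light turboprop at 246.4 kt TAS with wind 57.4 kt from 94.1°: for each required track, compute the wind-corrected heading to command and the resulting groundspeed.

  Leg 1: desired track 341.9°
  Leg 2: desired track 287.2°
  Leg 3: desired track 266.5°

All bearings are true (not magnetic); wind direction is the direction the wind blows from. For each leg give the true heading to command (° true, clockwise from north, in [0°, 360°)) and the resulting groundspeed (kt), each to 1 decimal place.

Leg 1: heading=354.4°, groundspeed=262.3 kt
Leg 2: heading=290.2°, groundspeed=302.0 kt
Leg 3: heading=264.7°, groundspeed=303.2 kt

Leg 1: desired track 341.9°; wind correction +12.5° → command heading 354.4°, groundspeed 262.3 kt
Leg 2: desired track 287.2°; wind correction +3.0° → command heading 290.2°, groundspeed 302.0 kt
Leg 3: desired track 266.5°; wind correction -1.8° → command heading 264.7°, groundspeed 303.2 kt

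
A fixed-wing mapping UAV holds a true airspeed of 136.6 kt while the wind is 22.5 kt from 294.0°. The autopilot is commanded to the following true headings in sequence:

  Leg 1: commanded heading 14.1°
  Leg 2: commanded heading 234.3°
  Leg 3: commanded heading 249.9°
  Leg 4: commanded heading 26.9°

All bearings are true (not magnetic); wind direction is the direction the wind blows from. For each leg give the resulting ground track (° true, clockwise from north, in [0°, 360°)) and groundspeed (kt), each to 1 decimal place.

Leg 1: track=23.6°, groundspeed=134.6 kt
Leg 2: track=225.5°, groundspeed=126.7 kt
Leg 3: track=242.5°, groundspeed=121.5 kt
Leg 4: track=36.2°, groundspeed=139.6 kt

Leg 1: heading 14.1°; drift +9.5° → track 23.6°, groundspeed 134.6 kt
Leg 2: heading 234.3°; drift -8.8° → track 225.5°, groundspeed 126.7 kt
Leg 3: heading 249.9°; drift -7.4° → track 242.5°, groundspeed 121.5 kt
Leg 4: heading 26.9°; drift +9.3° → track 36.2°, groundspeed 139.6 kt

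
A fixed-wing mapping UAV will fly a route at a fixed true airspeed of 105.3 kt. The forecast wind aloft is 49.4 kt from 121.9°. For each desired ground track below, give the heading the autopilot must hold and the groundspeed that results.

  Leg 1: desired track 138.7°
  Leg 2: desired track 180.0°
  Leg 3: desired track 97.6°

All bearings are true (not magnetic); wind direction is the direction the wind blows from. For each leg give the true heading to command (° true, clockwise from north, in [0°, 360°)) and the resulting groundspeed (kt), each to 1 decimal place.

Leg 1: desired track 138.7°; wind correction -7.8° → command heading 130.9°, groundspeed 57.0 kt
Leg 2: desired track 180.0°; wind correction -23.5° → command heading 156.5°, groundspeed 70.5 kt
Leg 3: desired track 97.6°; wind correction +11.1° → command heading 108.7°, groundspeed 58.3 kt

Leg 1: heading=130.9°, groundspeed=57.0 kt
Leg 2: heading=156.5°, groundspeed=70.5 kt
Leg 3: heading=108.7°, groundspeed=58.3 kt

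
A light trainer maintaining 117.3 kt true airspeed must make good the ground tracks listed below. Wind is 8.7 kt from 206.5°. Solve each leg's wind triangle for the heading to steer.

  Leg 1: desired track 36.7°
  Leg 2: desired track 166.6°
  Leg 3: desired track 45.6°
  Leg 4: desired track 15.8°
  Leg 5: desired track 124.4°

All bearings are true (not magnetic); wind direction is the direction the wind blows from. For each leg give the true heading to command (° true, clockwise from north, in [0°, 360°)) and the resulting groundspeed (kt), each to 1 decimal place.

Leg 1: heading=37.5°, groundspeed=125.9 kt
Leg 2: heading=169.3°, groundspeed=110.5 kt
Leg 3: heading=47.0°, groundspeed=125.5 kt
Leg 4: heading=15.0°, groundspeed=125.8 kt
Leg 5: heading=128.6°, groundspeed=115.8 kt

Leg 1: desired track 36.7°; wind correction +0.8° → command heading 37.5°, groundspeed 125.9 kt
Leg 2: desired track 166.6°; wind correction +2.7° → command heading 169.3°, groundspeed 110.5 kt
Leg 3: desired track 45.6°; wind correction +1.4° → command heading 47.0°, groundspeed 125.5 kt
Leg 4: desired track 15.8°; wind correction -0.8° → command heading 15.0°, groundspeed 125.8 kt
Leg 5: desired track 124.4°; wind correction +4.2° → command heading 128.6°, groundspeed 115.8 kt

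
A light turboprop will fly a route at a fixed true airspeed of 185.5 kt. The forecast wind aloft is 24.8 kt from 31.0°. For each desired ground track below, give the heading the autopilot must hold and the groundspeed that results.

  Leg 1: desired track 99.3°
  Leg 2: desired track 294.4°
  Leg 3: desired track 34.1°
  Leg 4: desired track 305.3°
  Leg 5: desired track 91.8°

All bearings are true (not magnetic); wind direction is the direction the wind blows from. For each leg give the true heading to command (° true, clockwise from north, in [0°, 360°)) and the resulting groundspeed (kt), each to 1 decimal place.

Leg 1: desired track 99.3°; wind correction -7.1° → command heading 92.2°, groundspeed 174.9 kt
Leg 2: desired track 294.4°; wind correction +7.6° → command heading 302.0°, groundspeed 186.7 kt
Leg 3: desired track 34.1°; wind correction -0.4° → command heading 33.7°, groundspeed 160.7 kt
Leg 4: desired track 305.3°; wind correction +7.7° → command heading 313.0°, groundspeed 182.0 kt
Leg 5: desired track 91.8°; wind correction -6.7° → command heading 85.1°, groundspeed 172.1 kt

Leg 1: heading=92.2°, groundspeed=174.9 kt
Leg 2: heading=302.0°, groundspeed=186.7 kt
Leg 3: heading=33.7°, groundspeed=160.7 kt
Leg 4: heading=313.0°, groundspeed=182.0 kt
Leg 5: heading=85.1°, groundspeed=172.1 kt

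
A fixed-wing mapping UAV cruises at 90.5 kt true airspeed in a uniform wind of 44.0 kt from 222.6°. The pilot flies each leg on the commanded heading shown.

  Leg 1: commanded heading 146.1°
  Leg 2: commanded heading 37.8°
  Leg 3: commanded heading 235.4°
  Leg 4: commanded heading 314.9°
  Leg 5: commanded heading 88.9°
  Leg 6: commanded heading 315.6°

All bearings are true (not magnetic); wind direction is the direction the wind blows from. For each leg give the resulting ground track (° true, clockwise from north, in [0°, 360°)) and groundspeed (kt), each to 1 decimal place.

Leg 1: heading 146.1°; drift -28.1° → track 118.0°, groundspeed 90.9 kt
Leg 2: heading 37.8°; drift +1.6° → track 39.4°, groundspeed 134.4 kt
Leg 3: heading 235.4°; drift +11.6° → track 247.0°, groundspeed 48.6 kt
Leg 4: heading 314.9°; drift +25.5° → track 340.4°, groundspeed 102.2 kt
Leg 5: heading 88.9°; drift -14.7° → track 74.2°, groundspeed 125.0 kt
Leg 6: heading 315.6°; drift +25.3° → track 340.9°, groundspeed 102.7 kt

Leg 1: track=118.0°, groundspeed=90.9 kt
Leg 2: track=39.4°, groundspeed=134.4 kt
Leg 3: track=247.0°, groundspeed=48.6 kt
Leg 4: track=340.4°, groundspeed=102.2 kt
Leg 5: track=74.2°, groundspeed=125.0 kt
Leg 6: track=340.9°, groundspeed=102.7 kt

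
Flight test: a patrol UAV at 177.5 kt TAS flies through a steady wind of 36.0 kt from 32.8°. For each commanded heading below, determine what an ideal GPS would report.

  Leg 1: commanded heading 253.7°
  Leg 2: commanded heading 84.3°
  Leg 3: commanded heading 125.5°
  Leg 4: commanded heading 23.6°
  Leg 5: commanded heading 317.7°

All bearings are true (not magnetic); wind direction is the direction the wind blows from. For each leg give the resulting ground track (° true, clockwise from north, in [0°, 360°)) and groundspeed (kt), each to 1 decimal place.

Leg 1: heading 253.7°; drift -6.6° → track 247.1°, groundspeed 206.1 kt
Leg 2: heading 84.3°; drift +10.3° → track 94.6°, groundspeed 157.6 kt
Leg 3: heading 125.5°; drift +11.3° → track 136.8°, groundspeed 182.8 kt
Leg 4: heading 23.6°; drift -2.3° → track 21.3°, groundspeed 142.1 kt
Leg 5: heading 317.7°; drift -11.7° → track 306.0°, groundspeed 171.8 kt

Leg 1: track=247.1°, groundspeed=206.1 kt
Leg 2: track=94.6°, groundspeed=157.6 kt
Leg 3: track=136.8°, groundspeed=182.8 kt
Leg 4: track=21.3°, groundspeed=142.1 kt
Leg 5: track=306.0°, groundspeed=171.8 kt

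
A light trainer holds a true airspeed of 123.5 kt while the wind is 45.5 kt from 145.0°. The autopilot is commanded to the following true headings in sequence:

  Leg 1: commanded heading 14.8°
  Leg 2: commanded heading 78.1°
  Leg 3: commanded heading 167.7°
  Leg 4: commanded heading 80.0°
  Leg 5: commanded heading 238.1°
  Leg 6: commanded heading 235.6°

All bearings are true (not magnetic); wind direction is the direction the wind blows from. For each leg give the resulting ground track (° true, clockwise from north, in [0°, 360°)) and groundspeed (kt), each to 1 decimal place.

Leg 1: track=2.0°, groundspeed=156.8 kt
Leg 2: track=56.5°, groundspeed=113.6 kt
Leg 3: track=179.9°, groundspeed=83.4 kt
Leg 4: track=58.4°, groundspeed=112.1 kt
Leg 5: track=257.9°, groundspeed=133.9 kt
Leg 6: track=255.8°, groundspeed=132.1 kt

Leg 1: heading 14.8°; drift -12.8° → track 2.0°, groundspeed 156.8 kt
Leg 2: heading 78.1°; drift -21.6° → track 56.5°, groundspeed 113.6 kt
Leg 3: heading 167.7°; drift +12.2° → track 179.9°, groundspeed 83.4 kt
Leg 4: heading 80.0°; drift -21.6° → track 58.4°, groundspeed 112.1 kt
Leg 5: heading 238.1°; drift +19.8° → track 257.9°, groundspeed 133.9 kt
Leg 6: heading 235.6°; drift +20.2° → track 255.8°, groundspeed 132.1 kt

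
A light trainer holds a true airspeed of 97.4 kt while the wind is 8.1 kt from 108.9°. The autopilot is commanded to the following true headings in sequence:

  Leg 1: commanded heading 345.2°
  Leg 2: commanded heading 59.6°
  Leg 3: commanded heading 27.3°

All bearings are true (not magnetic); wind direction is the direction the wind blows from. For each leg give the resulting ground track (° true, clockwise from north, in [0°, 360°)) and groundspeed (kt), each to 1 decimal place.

Leg 1: track=341.4°, groundspeed=102.1 kt
Leg 2: track=55.8°, groundspeed=92.3 kt
Leg 3: track=22.5°, groundspeed=96.5 kt

Leg 1: heading 345.2°; drift -3.8° → track 341.4°, groundspeed 102.1 kt
Leg 2: heading 59.6°; drift -3.8° → track 55.8°, groundspeed 92.3 kt
Leg 3: heading 27.3°; drift -4.8° → track 22.5°, groundspeed 96.5 kt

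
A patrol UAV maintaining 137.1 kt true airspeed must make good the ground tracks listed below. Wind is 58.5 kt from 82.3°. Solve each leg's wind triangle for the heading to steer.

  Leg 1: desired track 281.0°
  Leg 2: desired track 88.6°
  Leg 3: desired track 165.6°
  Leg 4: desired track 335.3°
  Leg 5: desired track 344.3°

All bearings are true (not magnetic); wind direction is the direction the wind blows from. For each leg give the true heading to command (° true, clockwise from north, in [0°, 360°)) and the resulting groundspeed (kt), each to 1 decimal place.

Leg 1: heading=288.9°, groundspeed=191.2 kt
Leg 2: heading=85.9°, groundspeed=78.8 kt
Leg 3: heading=140.5°, groundspeed=117.4 kt
Leg 4: heading=359.4°, groundspeed=142.3 kt
Leg 5: heading=9.3°, groundspeed=132.4 kt

Leg 1: desired track 281.0°; wind correction +7.9° → command heading 288.9°, groundspeed 191.2 kt
Leg 2: desired track 88.6°; wind correction -2.7° → command heading 85.9°, groundspeed 78.8 kt
Leg 3: desired track 165.6°; wind correction -25.1° → command heading 140.5°, groundspeed 117.4 kt
Leg 4: desired track 335.3°; wind correction +24.1° → command heading 359.4°, groundspeed 142.3 kt
Leg 5: desired track 344.3°; wind correction +25.0° → command heading 9.3°, groundspeed 132.4 kt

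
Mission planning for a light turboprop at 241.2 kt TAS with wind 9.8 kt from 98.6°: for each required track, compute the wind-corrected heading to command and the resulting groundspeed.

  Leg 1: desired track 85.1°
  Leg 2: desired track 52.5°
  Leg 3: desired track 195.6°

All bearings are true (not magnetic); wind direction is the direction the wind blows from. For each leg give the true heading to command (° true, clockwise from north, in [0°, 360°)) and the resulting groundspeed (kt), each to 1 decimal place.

Leg 1: desired track 85.1°; wind correction +0.5° → command heading 85.6°, groundspeed 231.7 kt
Leg 2: desired track 52.5°; wind correction +1.7° → command heading 54.2°, groundspeed 234.3 kt
Leg 3: desired track 195.6°; wind correction -2.3° → command heading 193.3°, groundspeed 242.2 kt

Leg 1: heading=85.6°, groundspeed=231.7 kt
Leg 2: heading=54.2°, groundspeed=234.3 kt
Leg 3: heading=193.3°, groundspeed=242.2 kt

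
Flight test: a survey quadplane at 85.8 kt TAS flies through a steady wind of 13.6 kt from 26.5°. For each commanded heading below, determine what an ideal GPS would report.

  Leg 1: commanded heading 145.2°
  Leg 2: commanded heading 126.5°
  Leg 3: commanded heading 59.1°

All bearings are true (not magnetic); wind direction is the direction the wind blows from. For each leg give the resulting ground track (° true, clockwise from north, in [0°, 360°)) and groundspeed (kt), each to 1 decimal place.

Leg 1: track=152.6°, groundspeed=93.1 kt
Leg 2: track=135.1°, groundspeed=89.2 kt
Leg 3: track=64.7°, groundspeed=74.7 kt

Leg 1: heading 145.2°; drift +7.4° → track 152.6°, groundspeed 93.1 kt
Leg 2: heading 126.5°; drift +8.6° → track 135.1°, groundspeed 89.2 kt
Leg 3: heading 59.1°; drift +5.6° → track 64.7°, groundspeed 74.7 kt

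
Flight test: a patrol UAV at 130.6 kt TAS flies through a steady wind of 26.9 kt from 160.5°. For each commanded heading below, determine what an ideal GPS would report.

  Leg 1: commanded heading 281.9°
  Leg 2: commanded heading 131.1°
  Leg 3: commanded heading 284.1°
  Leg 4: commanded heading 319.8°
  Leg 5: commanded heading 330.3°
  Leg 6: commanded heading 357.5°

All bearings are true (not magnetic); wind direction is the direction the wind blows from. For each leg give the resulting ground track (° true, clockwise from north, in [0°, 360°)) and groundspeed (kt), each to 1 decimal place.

Leg 1: track=290.9°, groundspeed=146.4 kt
Leg 2: track=124.1°, groundspeed=108.0 kt
Leg 3: track=292.9°, groundspeed=147.2 kt
Leg 4: track=323.3°, groundspeed=156.1 kt
Leg 5: track=332.0°, groundspeed=157.1 kt
Leg 6: track=354.6°, groundspeed=156.5 kt

Leg 1: heading 281.9°; drift +9.0° → track 290.9°, groundspeed 146.4 kt
Leg 2: heading 131.1°; drift -7.0° → track 124.1°, groundspeed 108.0 kt
Leg 3: heading 284.1°; drift +8.8° → track 292.9°, groundspeed 147.2 kt
Leg 4: heading 319.8°; drift +3.5° → track 323.3°, groundspeed 156.1 kt
Leg 5: heading 330.3°; drift +1.7° → track 332.0°, groundspeed 157.1 kt
Leg 6: heading 357.5°; drift -2.9° → track 354.6°, groundspeed 156.5 kt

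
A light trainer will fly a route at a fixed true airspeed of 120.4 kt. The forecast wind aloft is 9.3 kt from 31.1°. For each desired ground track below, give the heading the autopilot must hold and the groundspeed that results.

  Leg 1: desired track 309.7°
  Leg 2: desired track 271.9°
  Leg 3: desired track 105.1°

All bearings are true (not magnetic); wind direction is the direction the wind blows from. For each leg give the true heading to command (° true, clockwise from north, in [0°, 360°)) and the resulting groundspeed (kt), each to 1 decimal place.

Leg 1: heading=314.1°, groundspeed=118.7 kt
Leg 2: heading=275.8°, groundspeed=124.7 kt
Leg 3: heading=100.8°, groundspeed=117.5 kt

Leg 1: desired track 309.7°; wind correction +4.4° → command heading 314.1°, groundspeed 118.7 kt
Leg 2: desired track 271.9°; wind correction +3.9° → command heading 275.8°, groundspeed 124.7 kt
Leg 3: desired track 105.1°; wind correction -4.3° → command heading 100.8°, groundspeed 117.5 kt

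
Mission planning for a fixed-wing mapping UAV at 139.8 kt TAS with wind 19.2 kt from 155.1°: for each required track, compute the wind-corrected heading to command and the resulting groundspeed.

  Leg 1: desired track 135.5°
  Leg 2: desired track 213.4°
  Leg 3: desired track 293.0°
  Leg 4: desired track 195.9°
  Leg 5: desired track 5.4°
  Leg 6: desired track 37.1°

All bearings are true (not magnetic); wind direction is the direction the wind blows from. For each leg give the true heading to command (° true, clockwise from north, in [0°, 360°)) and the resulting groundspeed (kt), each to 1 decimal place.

Leg 1: heading=138.1°, groundspeed=121.6 kt
Leg 2: heading=206.7°, groundspeed=128.8 kt
Leg 3: heading=287.7°, groundspeed=153.5 kt
Leg 4: heading=190.8°, groundspeed=124.7 kt
Leg 5: heading=9.4°, groundspeed=156.0 kt
Leg 6: heading=44.1°, groundspeed=147.8 kt

Leg 1: desired track 135.5°; wind correction +2.6° → command heading 138.1°, groundspeed 121.6 kt
Leg 2: desired track 213.4°; wind correction -6.7° → command heading 206.7°, groundspeed 128.8 kt
Leg 3: desired track 293.0°; wind correction -5.3° → command heading 287.7°, groundspeed 153.5 kt
Leg 4: desired track 195.9°; wind correction -5.1° → command heading 190.8°, groundspeed 124.7 kt
Leg 5: desired track 5.4°; wind correction +4.0° → command heading 9.4°, groundspeed 156.0 kt
Leg 6: desired track 37.1°; wind correction +7.0° → command heading 44.1°, groundspeed 147.8 kt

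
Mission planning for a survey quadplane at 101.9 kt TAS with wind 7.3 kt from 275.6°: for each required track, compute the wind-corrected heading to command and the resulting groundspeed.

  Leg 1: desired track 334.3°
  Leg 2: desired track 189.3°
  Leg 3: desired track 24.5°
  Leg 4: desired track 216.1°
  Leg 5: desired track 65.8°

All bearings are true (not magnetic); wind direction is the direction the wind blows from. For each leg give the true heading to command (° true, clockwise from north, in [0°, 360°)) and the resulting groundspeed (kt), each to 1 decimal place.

Leg 1: desired track 334.3°; wind correction -3.5° → command heading 330.8°, groundspeed 97.9 kt
Leg 2: desired track 189.3°; wind correction +4.1° → command heading 193.4°, groundspeed 101.2 kt
Leg 3: desired track 24.5°; wind correction -3.9° → command heading 20.6°, groundspeed 104.0 kt
Leg 4: desired track 216.1°; wind correction +3.5° → command heading 219.6°, groundspeed 98.0 kt
Leg 5: desired track 65.8°; wind correction -2.0° → command heading 63.8°, groundspeed 108.2 kt

Leg 1: heading=330.8°, groundspeed=97.9 kt
Leg 2: heading=193.4°, groundspeed=101.2 kt
Leg 3: heading=20.6°, groundspeed=104.0 kt
Leg 4: heading=219.6°, groundspeed=98.0 kt
Leg 5: heading=63.8°, groundspeed=108.2 kt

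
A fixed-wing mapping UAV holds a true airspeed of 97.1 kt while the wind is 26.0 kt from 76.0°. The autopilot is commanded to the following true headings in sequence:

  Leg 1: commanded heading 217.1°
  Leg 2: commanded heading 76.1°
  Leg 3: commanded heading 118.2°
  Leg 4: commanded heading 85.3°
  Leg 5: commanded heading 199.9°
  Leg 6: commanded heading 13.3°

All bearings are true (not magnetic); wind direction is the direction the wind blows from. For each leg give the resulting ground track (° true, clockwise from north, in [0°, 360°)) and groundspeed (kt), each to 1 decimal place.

Leg 1: track=225.0°, groundspeed=118.5 kt
Leg 2: track=76.1°, groundspeed=71.1 kt
Leg 3: track=130.8°, groundspeed=79.8 kt
Leg 4: track=88.7°, groundspeed=71.6 kt
Leg 5: track=210.8°, groundspeed=113.7 kt
Leg 6: track=358.1°, groundspeed=88.3 kt

Leg 1: heading 217.1°; drift +7.9° → track 225.0°, groundspeed 118.5 kt
Leg 2: heading 76.1°; drift +0.0° → track 76.1°, groundspeed 71.1 kt
Leg 3: heading 118.2°; drift +12.6° → track 130.8°, groundspeed 79.8 kt
Leg 4: heading 85.3°; drift +3.4° → track 88.7°, groundspeed 71.6 kt
Leg 5: heading 199.9°; drift +10.9° → track 210.8°, groundspeed 113.7 kt
Leg 6: heading 13.3°; drift -15.2° → track 358.1°, groundspeed 88.3 kt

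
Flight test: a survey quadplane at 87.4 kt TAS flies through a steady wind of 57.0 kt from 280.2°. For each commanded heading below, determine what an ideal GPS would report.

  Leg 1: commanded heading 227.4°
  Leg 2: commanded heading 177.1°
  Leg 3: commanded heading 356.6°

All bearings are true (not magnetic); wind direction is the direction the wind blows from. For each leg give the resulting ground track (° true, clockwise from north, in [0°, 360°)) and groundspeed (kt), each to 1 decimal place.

Leg 1: track=186.8°, groundspeed=69.7 kt
Leg 2: track=148.1°, groundspeed=114.7 kt
Leg 3: track=33.4°, groundspeed=92.4 kt

Leg 1: heading 227.4°; drift -40.6° → track 186.8°, groundspeed 69.7 kt
Leg 2: heading 177.1°; drift -29.0° → track 148.1°, groundspeed 114.7 kt
Leg 3: heading 356.6°; drift +36.8° → track 33.4°, groundspeed 92.4 kt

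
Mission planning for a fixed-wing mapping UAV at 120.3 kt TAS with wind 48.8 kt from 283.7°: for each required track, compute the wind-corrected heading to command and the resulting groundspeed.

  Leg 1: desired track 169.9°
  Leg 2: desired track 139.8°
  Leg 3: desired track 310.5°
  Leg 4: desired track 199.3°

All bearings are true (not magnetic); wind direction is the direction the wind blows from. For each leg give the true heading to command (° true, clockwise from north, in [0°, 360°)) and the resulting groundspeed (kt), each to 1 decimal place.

Leg 1: desired track 169.9°; wind correction +21.8° → command heading 191.7°, groundspeed 131.4 kt
Leg 2: desired track 139.8°; wind correction +13.8° → command heading 153.6°, groundspeed 156.2 kt
Leg 3: desired track 310.5°; wind correction -10.5° → command heading 300.0°, groundspeed 74.7 kt
Leg 4: desired track 199.3°; wind correction +23.8° → command heading 223.1°, groundspeed 105.3 kt

Leg 1: heading=191.7°, groundspeed=131.4 kt
Leg 2: heading=153.6°, groundspeed=156.2 kt
Leg 3: heading=300.0°, groundspeed=74.7 kt
Leg 4: heading=223.1°, groundspeed=105.3 kt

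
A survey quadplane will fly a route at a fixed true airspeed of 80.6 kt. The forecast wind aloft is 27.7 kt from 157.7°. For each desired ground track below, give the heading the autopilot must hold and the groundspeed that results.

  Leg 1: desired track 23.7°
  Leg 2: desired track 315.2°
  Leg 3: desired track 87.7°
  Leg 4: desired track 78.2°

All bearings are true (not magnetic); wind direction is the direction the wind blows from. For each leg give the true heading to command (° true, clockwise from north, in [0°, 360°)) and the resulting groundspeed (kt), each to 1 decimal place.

Leg 1: heading=38.0°, groundspeed=97.3 kt
Leg 2: heading=307.6°, groundspeed=105.5 kt
Leg 3: heading=106.5°, groundspeed=66.8 kt
Leg 4: heading=98.0°, groundspeed=70.8 kt

Leg 1: desired track 23.7°; wind correction +14.3° → command heading 38.0°, groundspeed 97.3 kt
Leg 2: desired track 315.2°; wind correction -7.6° → command heading 307.6°, groundspeed 105.5 kt
Leg 3: desired track 87.7°; wind correction +18.8° → command heading 106.5°, groundspeed 66.8 kt
Leg 4: desired track 78.2°; wind correction +19.8° → command heading 98.0°, groundspeed 70.8 kt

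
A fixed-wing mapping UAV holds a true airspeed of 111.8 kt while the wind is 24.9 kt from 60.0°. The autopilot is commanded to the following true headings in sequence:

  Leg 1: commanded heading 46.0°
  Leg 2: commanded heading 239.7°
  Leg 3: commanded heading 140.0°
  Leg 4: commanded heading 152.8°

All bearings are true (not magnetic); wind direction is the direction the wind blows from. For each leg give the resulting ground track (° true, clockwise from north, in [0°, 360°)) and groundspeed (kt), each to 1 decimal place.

Leg 1: track=42.1°, groundspeed=87.8 kt
Leg 2: track=239.8°, groundspeed=136.7 kt
Leg 3: track=152.9°, groundspeed=110.2 kt
Leg 4: track=165.2°, groundspeed=115.7 kt

Leg 1: heading 46.0°; drift -3.9° → track 42.1°, groundspeed 87.8 kt
Leg 2: heading 239.7°; drift +0.1° → track 239.8°, groundspeed 136.7 kt
Leg 3: heading 140.0°; drift +12.9° → track 152.9°, groundspeed 110.2 kt
Leg 4: heading 152.8°; drift +12.4° → track 165.2°, groundspeed 115.7 kt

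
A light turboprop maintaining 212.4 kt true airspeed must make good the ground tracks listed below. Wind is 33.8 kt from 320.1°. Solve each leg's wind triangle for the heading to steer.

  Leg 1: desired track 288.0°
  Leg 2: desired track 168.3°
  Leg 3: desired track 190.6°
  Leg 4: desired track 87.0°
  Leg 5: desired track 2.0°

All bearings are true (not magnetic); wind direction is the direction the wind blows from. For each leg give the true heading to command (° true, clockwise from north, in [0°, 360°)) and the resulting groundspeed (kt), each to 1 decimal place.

Leg 1: desired track 288.0°; wind correction +4.9° → command heading 292.9°, groundspeed 183.0 kt
Leg 2: desired track 168.3°; wind correction +4.3° → command heading 172.6°, groundspeed 241.6 kt
Leg 3: desired track 190.6°; wind correction +7.1° → command heading 197.7°, groundspeed 232.3 kt
Leg 4: desired track 87.0°; wind correction -7.3° → command heading 79.7°, groundspeed 231.0 kt
Leg 5: desired track 2.0°; wind correction -6.1° → command heading 355.9°, groundspeed 186.0 kt

Leg 1: heading=292.9°, groundspeed=183.0 kt
Leg 2: heading=172.6°, groundspeed=241.6 kt
Leg 3: heading=197.7°, groundspeed=232.3 kt
Leg 4: heading=79.7°, groundspeed=231.0 kt
Leg 5: heading=355.9°, groundspeed=186.0 kt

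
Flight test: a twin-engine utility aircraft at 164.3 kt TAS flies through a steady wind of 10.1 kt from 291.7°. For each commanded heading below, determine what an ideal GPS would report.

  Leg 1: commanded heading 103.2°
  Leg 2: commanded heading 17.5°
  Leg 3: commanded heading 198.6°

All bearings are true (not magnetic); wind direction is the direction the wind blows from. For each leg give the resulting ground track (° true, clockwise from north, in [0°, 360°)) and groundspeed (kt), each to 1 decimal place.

Leg 1: track=103.7°, groundspeed=174.3 kt
Leg 2: track=21.0°, groundspeed=163.9 kt
Leg 3: track=195.1°, groundspeed=165.2 kt

Leg 1: heading 103.2°; drift +0.5° → track 103.7°, groundspeed 174.3 kt
Leg 2: heading 17.5°; drift +3.5° → track 21.0°, groundspeed 163.9 kt
Leg 3: heading 198.6°; drift -3.5° → track 195.1°, groundspeed 165.2 kt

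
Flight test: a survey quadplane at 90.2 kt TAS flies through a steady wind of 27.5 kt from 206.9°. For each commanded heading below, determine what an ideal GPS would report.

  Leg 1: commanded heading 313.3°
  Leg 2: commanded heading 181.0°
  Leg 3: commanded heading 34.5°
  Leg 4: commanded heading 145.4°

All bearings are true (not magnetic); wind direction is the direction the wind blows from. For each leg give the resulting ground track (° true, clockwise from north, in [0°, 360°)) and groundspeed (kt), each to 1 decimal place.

Leg 1: heading 313.3°; drift +15.1° → track 328.4°, groundspeed 101.5 kt
Leg 2: heading 181.0°; drift -10.4° → track 170.6°, groundspeed 66.6 kt
Leg 3: heading 34.5°; drift -1.8° → track 32.7°, groundspeed 117.5 kt
Leg 4: heading 145.4°; drift -17.4° → track 128.0°, groundspeed 80.8 kt

Leg 1: track=328.4°, groundspeed=101.5 kt
Leg 2: track=170.6°, groundspeed=66.6 kt
Leg 3: track=32.7°, groundspeed=117.5 kt
Leg 4: track=128.0°, groundspeed=80.8 kt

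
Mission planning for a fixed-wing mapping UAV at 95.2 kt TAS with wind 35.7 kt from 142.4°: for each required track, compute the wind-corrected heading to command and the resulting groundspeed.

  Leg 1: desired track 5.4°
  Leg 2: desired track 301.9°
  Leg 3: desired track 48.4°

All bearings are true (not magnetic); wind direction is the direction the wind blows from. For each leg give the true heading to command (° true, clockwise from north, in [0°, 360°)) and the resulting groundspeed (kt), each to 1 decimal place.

Leg 1: desired track 5.4°; wind correction +14.8° → command heading 20.2°, groundspeed 118.1 kt
Leg 2: desired track 301.9°; wind correction -7.5° → command heading 294.4°, groundspeed 127.8 kt
Leg 3: desired track 48.4°; wind correction +22.0° → command heading 70.4°, groundspeed 90.8 kt

Leg 1: heading=20.2°, groundspeed=118.1 kt
Leg 2: heading=294.4°, groundspeed=127.8 kt
Leg 3: heading=70.4°, groundspeed=90.8 kt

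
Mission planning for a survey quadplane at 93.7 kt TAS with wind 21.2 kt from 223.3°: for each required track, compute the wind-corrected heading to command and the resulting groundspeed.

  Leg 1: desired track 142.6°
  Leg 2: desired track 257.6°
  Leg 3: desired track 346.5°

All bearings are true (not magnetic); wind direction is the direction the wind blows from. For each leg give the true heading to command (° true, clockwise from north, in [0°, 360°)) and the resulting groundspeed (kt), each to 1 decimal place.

Leg 1: desired track 142.6°; wind correction +12.9° → command heading 155.5°, groundspeed 87.9 kt
Leg 2: desired track 257.6°; wind correction -7.3° → command heading 250.3°, groundspeed 75.4 kt
Leg 3: desired track 346.5°; wind correction -10.9° → command heading 335.6°, groundspeed 103.6 kt

Leg 1: heading=155.5°, groundspeed=87.9 kt
Leg 2: heading=250.3°, groundspeed=75.4 kt
Leg 3: heading=335.6°, groundspeed=103.6 kt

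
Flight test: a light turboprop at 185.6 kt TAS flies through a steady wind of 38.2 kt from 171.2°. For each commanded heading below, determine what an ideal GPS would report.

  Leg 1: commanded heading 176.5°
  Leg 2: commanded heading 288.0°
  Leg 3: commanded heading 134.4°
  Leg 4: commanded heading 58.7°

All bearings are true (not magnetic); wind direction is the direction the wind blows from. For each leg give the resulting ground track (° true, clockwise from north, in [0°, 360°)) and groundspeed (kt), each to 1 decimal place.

Leg 1: track=177.9°, groundspeed=147.6 kt
Leg 2: track=297.5°, groundspeed=205.7 kt
Leg 3: track=126.0°, groundspeed=156.7 kt
Leg 4: track=48.7°, groundspeed=203.3 kt

Leg 1: heading 176.5°; drift +1.4° → track 177.9°, groundspeed 147.6 kt
Leg 2: heading 288.0°; drift +9.5° → track 297.5°, groundspeed 205.7 kt
Leg 3: heading 134.4°; drift -8.4° → track 126.0°, groundspeed 156.7 kt
Leg 4: heading 58.7°; drift -10.0° → track 48.7°, groundspeed 203.3 kt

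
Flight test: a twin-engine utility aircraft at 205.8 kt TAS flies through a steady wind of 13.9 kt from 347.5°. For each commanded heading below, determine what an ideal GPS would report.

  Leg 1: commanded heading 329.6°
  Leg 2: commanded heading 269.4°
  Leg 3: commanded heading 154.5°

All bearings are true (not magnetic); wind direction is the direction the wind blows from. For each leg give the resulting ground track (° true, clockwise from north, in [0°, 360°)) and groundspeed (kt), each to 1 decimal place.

Leg 1: track=328.3°, groundspeed=192.6 kt
Leg 2: track=265.6°, groundspeed=203.4 kt
Leg 3: track=155.3°, groundspeed=219.4 kt

Leg 1: heading 329.6°; drift -1.3° → track 328.3°, groundspeed 192.6 kt
Leg 2: heading 269.4°; drift -3.8° → track 265.6°, groundspeed 203.4 kt
Leg 3: heading 154.5°; drift +0.8° → track 155.3°, groundspeed 219.4 kt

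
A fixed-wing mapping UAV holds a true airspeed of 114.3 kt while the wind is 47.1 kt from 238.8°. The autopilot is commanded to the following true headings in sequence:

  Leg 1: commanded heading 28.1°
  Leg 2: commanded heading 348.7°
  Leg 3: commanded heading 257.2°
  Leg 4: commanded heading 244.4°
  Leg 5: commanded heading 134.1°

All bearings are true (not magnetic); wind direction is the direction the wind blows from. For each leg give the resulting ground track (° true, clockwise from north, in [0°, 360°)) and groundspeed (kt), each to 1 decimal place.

Leg 1: track=36.9°, groundspeed=156.7 kt
Leg 2: track=7.5°, groundspeed=137.7 kt
Leg 3: track=269.3°, groundspeed=71.2 kt
Leg 4: track=248.3°, groundspeed=67.6 kt
Leg 5: track=114.3°, groundspeed=134.2 kt

Leg 1: heading 28.1°; drift +8.8° → track 36.9°, groundspeed 156.7 kt
Leg 2: heading 348.7°; drift +18.8° → track 7.5°, groundspeed 137.7 kt
Leg 3: heading 257.2°; drift +12.1° → track 269.3°, groundspeed 71.2 kt
Leg 4: heading 244.4°; drift +3.9° → track 248.3°, groundspeed 67.6 kt
Leg 5: heading 134.1°; drift -19.8° → track 114.3°, groundspeed 134.2 kt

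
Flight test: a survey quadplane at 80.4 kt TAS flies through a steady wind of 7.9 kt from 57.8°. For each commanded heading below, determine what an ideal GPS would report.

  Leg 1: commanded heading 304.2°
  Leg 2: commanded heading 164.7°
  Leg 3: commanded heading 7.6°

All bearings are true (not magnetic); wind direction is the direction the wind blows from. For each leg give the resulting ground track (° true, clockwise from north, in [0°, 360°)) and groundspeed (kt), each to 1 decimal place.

Leg 1: heading 304.2°; drift -5.0° → track 299.2°, groundspeed 83.9 kt
Leg 2: heading 164.7°; drift +5.2° → track 169.9°, groundspeed 83.0 kt
Leg 3: heading 7.6°; drift -4.6° → track 3.0°, groundspeed 75.6 kt

Leg 1: track=299.2°, groundspeed=83.9 kt
Leg 2: track=169.9°, groundspeed=83.0 kt
Leg 3: track=3.0°, groundspeed=75.6 kt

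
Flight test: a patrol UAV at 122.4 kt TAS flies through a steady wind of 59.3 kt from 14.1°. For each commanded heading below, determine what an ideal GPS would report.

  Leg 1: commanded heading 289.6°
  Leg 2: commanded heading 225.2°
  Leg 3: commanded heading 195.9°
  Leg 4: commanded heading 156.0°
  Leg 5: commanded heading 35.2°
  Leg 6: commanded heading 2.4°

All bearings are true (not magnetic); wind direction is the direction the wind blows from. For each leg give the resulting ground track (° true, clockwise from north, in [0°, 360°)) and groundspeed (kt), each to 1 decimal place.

Leg 1: heading 289.6°; drift -26.8° → track 262.8°, groundspeed 130.8 kt
Leg 2: heading 225.2°; drift -10.0° → track 215.2°, groundspeed 175.9 kt
Leg 3: heading 195.9°; drift -0.6° → track 195.3°, groundspeed 181.7 kt
Leg 4: heading 156.0°; drift +12.2° → track 168.2°, groundspeed 173.0 kt
Leg 5: heading 35.2°; drift +17.7° → track 52.9°, groundspeed 70.4 kt
Leg 6: heading 2.4°; drift -10.6° → track 351.8°, groundspeed 65.4 kt

Leg 1: track=262.8°, groundspeed=130.8 kt
Leg 2: track=215.2°, groundspeed=175.9 kt
Leg 3: track=195.3°, groundspeed=181.7 kt
Leg 4: track=168.2°, groundspeed=173.0 kt
Leg 5: track=52.9°, groundspeed=70.4 kt
Leg 6: track=351.8°, groundspeed=65.4 kt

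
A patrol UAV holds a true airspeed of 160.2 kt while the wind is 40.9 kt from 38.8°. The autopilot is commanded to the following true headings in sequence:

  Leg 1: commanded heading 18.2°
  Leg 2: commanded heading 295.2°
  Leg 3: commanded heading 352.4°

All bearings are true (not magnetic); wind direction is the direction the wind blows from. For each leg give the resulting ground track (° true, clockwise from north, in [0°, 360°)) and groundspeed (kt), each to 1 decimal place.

Leg 1: heading 18.2°; drift -6.7° → track 11.5°, groundspeed 122.8 kt
Leg 2: heading 295.2°; drift -13.2° → track 282.0°, groundspeed 174.4 kt
Leg 3: heading 352.4°; drift -12.6° → track 339.8°, groundspeed 135.3 kt

Leg 1: track=11.5°, groundspeed=122.8 kt
Leg 2: track=282.0°, groundspeed=174.4 kt
Leg 3: track=339.8°, groundspeed=135.3 kt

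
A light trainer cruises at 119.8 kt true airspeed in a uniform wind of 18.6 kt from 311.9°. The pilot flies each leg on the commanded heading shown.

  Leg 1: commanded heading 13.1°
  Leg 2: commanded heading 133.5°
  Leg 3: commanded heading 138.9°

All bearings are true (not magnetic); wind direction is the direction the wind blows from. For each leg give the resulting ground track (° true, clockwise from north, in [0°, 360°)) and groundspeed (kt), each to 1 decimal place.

Leg 1: heading 13.1°; drift +8.4° → track 21.5°, groundspeed 112.0 kt
Leg 2: heading 133.5°; drift -0.2° → track 133.3°, groundspeed 138.4 kt
Leg 3: heading 138.9°; drift -0.9° → track 138.0°, groundspeed 138.3 kt

Leg 1: track=21.5°, groundspeed=112.0 kt
Leg 2: track=133.3°, groundspeed=138.4 kt
Leg 3: track=138.0°, groundspeed=138.3 kt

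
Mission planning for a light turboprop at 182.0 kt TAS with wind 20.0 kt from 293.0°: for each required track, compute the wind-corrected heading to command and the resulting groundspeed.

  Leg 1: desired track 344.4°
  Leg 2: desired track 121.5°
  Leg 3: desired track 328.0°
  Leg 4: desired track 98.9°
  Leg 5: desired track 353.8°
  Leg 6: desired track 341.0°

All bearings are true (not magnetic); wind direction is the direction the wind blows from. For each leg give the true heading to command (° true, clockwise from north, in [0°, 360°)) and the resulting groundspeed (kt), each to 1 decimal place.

Leg 1: desired track 344.4°; wind correction -4.9° → command heading 339.5°, groundspeed 168.8 kt
Leg 2: desired track 121.5°; wind correction +0.9° → command heading 122.4°, groundspeed 201.8 kt
Leg 3: desired track 328.0°; wind correction -3.6° → command heading 324.4°, groundspeed 165.3 kt
Leg 4: desired track 98.9°; wind correction -1.5° → command heading 97.4°, groundspeed 201.3 kt
Leg 5: desired track 353.8°; wind correction -5.5° → command heading 348.3°, groundspeed 171.4 kt
Leg 6: desired track 341.0°; wind correction -4.7° → command heading 336.3°, groundspeed 168.0 kt

Leg 1: heading=339.5°, groundspeed=168.8 kt
Leg 2: heading=122.4°, groundspeed=201.8 kt
Leg 3: heading=324.4°, groundspeed=165.3 kt
Leg 4: heading=97.4°, groundspeed=201.3 kt
Leg 5: heading=348.3°, groundspeed=171.4 kt
Leg 6: heading=336.3°, groundspeed=168.0 kt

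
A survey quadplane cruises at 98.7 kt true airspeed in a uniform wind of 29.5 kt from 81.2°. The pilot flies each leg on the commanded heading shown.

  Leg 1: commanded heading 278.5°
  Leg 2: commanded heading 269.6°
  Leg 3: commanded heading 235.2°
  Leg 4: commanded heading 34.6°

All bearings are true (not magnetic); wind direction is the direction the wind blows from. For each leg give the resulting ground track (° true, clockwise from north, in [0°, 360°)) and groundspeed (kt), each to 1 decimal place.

Leg 1: heading 278.5°; drift -4.0° → track 274.5°, groundspeed 127.2 kt
Leg 2: heading 269.6°; drift -1.9° → track 267.7°, groundspeed 128.0 kt
Leg 3: heading 235.2°; drift +5.9° → track 241.1°, groundspeed 125.9 kt
Leg 4: heading 34.6°; drift -15.3° → track 19.3°, groundspeed 81.3 kt

Leg 1: track=274.5°, groundspeed=127.2 kt
Leg 2: track=267.7°, groundspeed=128.0 kt
Leg 3: track=241.1°, groundspeed=125.9 kt
Leg 4: track=19.3°, groundspeed=81.3 kt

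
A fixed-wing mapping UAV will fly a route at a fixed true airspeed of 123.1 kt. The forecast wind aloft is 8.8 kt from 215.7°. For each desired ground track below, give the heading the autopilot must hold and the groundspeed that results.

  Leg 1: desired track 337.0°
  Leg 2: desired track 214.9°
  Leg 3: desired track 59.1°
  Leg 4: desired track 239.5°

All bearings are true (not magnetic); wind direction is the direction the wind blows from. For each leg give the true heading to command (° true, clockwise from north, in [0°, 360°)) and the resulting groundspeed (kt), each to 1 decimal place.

Leg 1: desired track 337.0°; wind correction -3.5° → command heading 333.5°, groundspeed 127.4 kt
Leg 2: desired track 214.9°; wind correction +0.1° → command heading 215.0°, groundspeed 114.3 kt
Leg 3: desired track 59.1°; wind correction +1.6° → command heading 60.7°, groundspeed 131.1 kt
Leg 4: desired track 239.5°; wind correction -1.7° → command heading 237.8°, groundspeed 115.0 kt

Leg 1: heading=333.5°, groundspeed=127.4 kt
Leg 2: heading=215.0°, groundspeed=114.3 kt
Leg 3: heading=60.7°, groundspeed=131.1 kt
Leg 4: heading=237.8°, groundspeed=115.0 kt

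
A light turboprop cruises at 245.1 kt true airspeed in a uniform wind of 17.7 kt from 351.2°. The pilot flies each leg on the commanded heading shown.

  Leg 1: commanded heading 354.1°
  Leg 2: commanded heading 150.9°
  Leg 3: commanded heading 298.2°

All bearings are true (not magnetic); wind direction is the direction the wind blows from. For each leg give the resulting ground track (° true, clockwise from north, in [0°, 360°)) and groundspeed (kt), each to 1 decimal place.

Leg 1: heading 354.1°; drift +0.2° → track 354.3°, groundspeed 227.4 kt
Leg 2: heading 150.9°; drift +1.3° → track 152.2°, groundspeed 261.8 kt
Leg 3: heading 298.2°; drift -3.5° → track 294.7°, groundspeed 234.9 kt

Leg 1: track=354.3°, groundspeed=227.4 kt
Leg 2: track=152.2°, groundspeed=261.8 kt
Leg 3: track=294.7°, groundspeed=234.9 kt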